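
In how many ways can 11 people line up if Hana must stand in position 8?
Fix one position: (11-1)! = 3628800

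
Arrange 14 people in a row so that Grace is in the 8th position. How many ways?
Fix one position: (14-1)! = 6227020800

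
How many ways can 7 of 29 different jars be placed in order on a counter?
P(29,7) = 29!/(29-7)! = 7866331200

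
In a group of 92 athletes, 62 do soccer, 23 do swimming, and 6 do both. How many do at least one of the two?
|A∪B| = |A| + |B| - |A∩B| = 62 + 23 - 6 = 79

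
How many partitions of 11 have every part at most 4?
Let r_j(i) = number of partitions of i into parts ≤ j, for i = 0..11. r_1(i) = 1 for all i; r_j(i) = r_{j-1}(i) + r_j(i-j). Rows j = 2..4: ≤2: 1 1 2 2 3 3 4 4 5 5 6 6; ≤3: 1 1 2 3 4 5 7 8 10 12 14 16; ≤4: 1 1 2 3 5 6 9 11 15 18 23 27. r_4(11) = 27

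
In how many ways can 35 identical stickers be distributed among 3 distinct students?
C(35+3-1, 3-1) = C(37, 2) = 666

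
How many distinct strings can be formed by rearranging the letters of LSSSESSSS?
9! / (1! × 7! × 1!) = 72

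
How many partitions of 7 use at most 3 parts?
By conjugation, equals partitions of 7 into parts ≤ 3. Let r_j(i) = number of partitions of i into parts ≤ j, for i = 0..7. r_1(i) = 1 for all i; r_j(i) = r_{j-1}(i) + r_j(i-j). Rows j = 2..3: ≤2: 1 1 2 2 3 3 4 4; ≤3: 1 1 2 3 4 5 7 8. r_3(7) = 8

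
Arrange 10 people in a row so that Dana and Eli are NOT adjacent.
Total - adjacent = 10! - (10-1)!×2 = 3628800 - 725760 = 2903040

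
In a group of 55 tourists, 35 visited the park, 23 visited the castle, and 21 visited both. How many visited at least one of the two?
|A∪B| = |A| + |B| - |A∩B| = 35 + 23 - 21 = 37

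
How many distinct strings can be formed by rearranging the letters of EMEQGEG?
7! / (2! × 1! × 3! × 1!) = 420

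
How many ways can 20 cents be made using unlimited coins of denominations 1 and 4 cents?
Coefficient of x^20 in 1/(1-x^1) · 1/(1-x^4). Use j coins of 4 for j = 0..⌊20/4⌋ = 5, the rest in 1s: 5 + 1 = 6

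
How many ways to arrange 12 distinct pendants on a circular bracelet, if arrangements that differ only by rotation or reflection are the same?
(12-1)!/2 = 39916800/2 = 19958400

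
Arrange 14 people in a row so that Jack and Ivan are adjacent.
Treat as block: (14-1)! × 2! = 6227020800 × 2 = 12454041600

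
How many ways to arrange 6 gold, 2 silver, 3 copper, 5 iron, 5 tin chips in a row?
21! / (6! × 2! × 3! × 5! × 5!) = 410646075840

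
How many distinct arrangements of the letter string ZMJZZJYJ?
8! / (1! × 3! × 1! × 3!) = 1120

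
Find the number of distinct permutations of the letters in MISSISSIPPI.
11! / (1! × 4! × 4! × 2!) = 34650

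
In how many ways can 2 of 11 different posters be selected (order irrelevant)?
C(11,2) = 11!/(2!×9!) = 55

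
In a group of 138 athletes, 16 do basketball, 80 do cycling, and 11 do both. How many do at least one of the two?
|A∪B| = |A| + |B| - |A∩B| = 16 + 80 - 11 = 85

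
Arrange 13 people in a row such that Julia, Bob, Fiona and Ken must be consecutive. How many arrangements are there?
Treat the 4 as one block: (13-4+1)! × 4! = 3628800 × 24 = 87091200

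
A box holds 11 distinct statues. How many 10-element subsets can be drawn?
C(11,10) = 11!/(10!×1!) = 11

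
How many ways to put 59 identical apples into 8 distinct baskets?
C(59+8-1, 8-1) = C(66, 7) = 778789440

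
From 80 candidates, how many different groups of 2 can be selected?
C(80,2) = 80!/(2!×78!) = 3160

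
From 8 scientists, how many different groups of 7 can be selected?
C(8,7) = 8!/(7!×1!) = 8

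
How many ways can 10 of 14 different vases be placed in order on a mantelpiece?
P(14,10) = 14!/(14-10)! = 3632428800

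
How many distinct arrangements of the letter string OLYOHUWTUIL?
11! / (1! × 1! × 1! × 2! × 2! × 1! × 2! × 1!) = 4989600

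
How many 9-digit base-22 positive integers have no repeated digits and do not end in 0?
Last digit: 21 nonzero choices. First digit: 20 (nonzero, ≠last). Middle 7: P(20,7) = 390700800. Total = 164094336000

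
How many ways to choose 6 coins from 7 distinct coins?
C(7,6) = 7!/(6!×1!) = 7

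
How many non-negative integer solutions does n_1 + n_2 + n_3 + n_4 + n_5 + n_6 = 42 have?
C(42+6-1, 6-1) = C(47, 5) = 1533939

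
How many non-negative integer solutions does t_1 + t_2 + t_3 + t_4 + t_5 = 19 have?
C(19+5-1, 5-1) = C(23, 4) = 8855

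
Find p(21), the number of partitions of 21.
Pentagonal recurrence p(n) = p(n-1) + p(n-2) - p(n-5) - p(n-7) + p(n-12) + p(n-15) - ... gives p(0..20) = 1, 1, 2, 3, 5, 7, 11, 15, 22, 30, 42, 56, 77, 101, 135, 176, 231, 297, 385, 490, 627. p(21) = p(20) + p(19) - p(16) - p(14) + p(9) + p(6) = 627 + 490 - 231 - 135 + 30 + 11 = 792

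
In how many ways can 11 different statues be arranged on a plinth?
11! = 39916800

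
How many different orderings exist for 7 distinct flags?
7! = 5040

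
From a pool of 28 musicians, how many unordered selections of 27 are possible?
C(28,27) = 28!/(27!×1!) = 28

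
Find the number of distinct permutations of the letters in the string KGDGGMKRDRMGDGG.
15! / (2! × 2! × 6! × 2! × 3!) = 37837800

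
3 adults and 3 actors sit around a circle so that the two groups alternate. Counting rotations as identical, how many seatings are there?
Fix one of the adults: (3-1)! ways for the remaining adults, × 3! ways for the actors = 2 × 6 = 12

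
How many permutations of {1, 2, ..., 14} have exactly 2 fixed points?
Choose the 2 fixed points C(14,2) = 91, derange the rest: !12 = Σ_{j=0}^{12} (-1)^j·12!/j! = 479001600 - 479001600 + 239500800 - 79833600 + 19958400 - 3991680 + 665280 - 95040 + 11880 - 1320 + 132 - 12 + 1 = 176214841. Product = 91 × 176214841 = 16035550531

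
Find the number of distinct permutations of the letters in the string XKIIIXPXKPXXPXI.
15! / (2! × 6! × 3! × 4!) = 6306300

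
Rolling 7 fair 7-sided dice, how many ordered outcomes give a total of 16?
Coefficient of x^16 in (x + x² + ... + x^7)^7. By inclusion-exclusion on dice exceeding 7: Σ_j (-1)^j C(7,j)·C(16-1-7j, 6) = C(7,0)·C(15,6) - C(7,1)·C(8,6) = 1·5005 - 7·28 = 4809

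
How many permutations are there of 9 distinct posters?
9! = 362880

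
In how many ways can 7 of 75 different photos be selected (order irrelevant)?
C(75,7) = 75!/(7!×68!) = 1984829850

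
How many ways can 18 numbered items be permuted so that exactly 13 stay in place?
Choose the 13 fixed points C(18,13) = 8568, derange the rest: !5 = Σ_{j=0}^{5} (-1)^j·5!/j! = 120 - 120 + 60 - 20 + 5 - 1 = 44. Product = 8568 × 44 = 376992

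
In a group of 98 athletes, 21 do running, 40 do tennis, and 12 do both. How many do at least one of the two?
|A∪B| = |A| + |B| - |A∩B| = 21 + 40 - 12 = 49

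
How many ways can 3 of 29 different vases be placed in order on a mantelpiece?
P(29,3) = 29!/(29-3)! = 21924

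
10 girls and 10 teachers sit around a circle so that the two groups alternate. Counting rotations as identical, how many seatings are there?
Fix one of the girls: (10-1)! ways for the remaining girls, × 10! ways for the teachers = 362880 × 3628800 = 1316818944000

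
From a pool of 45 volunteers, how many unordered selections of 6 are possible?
C(45,6) = 45!/(6!×39!) = 8145060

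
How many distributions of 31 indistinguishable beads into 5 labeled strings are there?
C(31+5-1, 5-1) = C(35, 4) = 52360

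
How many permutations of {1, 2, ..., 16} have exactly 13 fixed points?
Choose the 13 fixed points C(16,13) = 560, derange the rest: !3 = Σ_{j=0}^{3} (-1)^j·3!/j! = 6 - 6 + 3 - 1 = 2. Product = 560 × 2 = 1120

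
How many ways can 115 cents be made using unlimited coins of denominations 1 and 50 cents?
Coefficient of x^115 in 1/(1-x^1) · 1/(1-x^50). Use j coins of 50 for j = 0..⌊115/50⌋ = 2, the rest in 1s: 2 + 1 = 3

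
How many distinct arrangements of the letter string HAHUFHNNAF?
10! / (2! × 1! × 3! × 2! × 2!) = 75600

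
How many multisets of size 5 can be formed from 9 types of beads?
C(5+9-1, 9-1) = C(13, 8) = 1287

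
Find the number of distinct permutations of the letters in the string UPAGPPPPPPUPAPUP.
16! / (2! × 1! × 3! × 10!) = 480480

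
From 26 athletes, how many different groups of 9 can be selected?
C(26,9) = 26!/(9!×17!) = 3124550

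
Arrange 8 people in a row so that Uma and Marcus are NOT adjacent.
Total - adjacent = 8! - (8-1)!×2 = 40320 - 10080 = 30240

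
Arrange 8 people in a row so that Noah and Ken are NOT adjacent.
Total - adjacent = 8! - (8-1)!×2 = 40320 - 10080 = 30240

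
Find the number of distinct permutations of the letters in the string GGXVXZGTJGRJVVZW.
16! / (3! × 1! × 4! × 1! × 2! × 1! × 2! × 2!) = 18162144000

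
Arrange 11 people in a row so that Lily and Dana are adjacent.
Treat as block: (11-1)! × 2! = 3628800 × 2 = 7257600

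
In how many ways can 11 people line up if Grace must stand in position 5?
Fix one position: (11-1)! = 3628800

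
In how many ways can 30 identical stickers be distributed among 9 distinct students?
C(30+9-1, 9-1) = C(38, 8) = 48903492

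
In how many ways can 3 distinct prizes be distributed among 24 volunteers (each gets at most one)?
P(24,3) = 24!/(24-3)! = 12144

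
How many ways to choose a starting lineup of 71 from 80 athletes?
C(80,71) = 80!/(71!×9!) = 231900297200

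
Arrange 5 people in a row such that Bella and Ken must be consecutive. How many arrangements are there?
Treat the 2 as one block: (5-2+1)! × 2! = 24 × 2 = 48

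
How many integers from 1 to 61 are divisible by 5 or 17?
⌊61/5⌋ + ⌊61/17⌋ - ⌊61/85⌋ = 12 + 3 - 0 = 15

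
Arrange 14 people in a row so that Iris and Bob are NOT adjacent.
Total - adjacent = 14! - (14-1)!×2 = 87178291200 - 12454041600 = 74724249600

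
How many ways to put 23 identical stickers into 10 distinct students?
C(23+10-1, 10-1) = C(32, 9) = 28048800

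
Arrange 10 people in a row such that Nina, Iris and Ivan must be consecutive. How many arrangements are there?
Treat the 3 as one block: (10-3+1)! × 3! = 40320 × 6 = 241920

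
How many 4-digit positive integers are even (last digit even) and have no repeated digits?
Last∈{0,2,4,6,8}. Last=0: 504. Last nonzero: 4×8×P(8,2) = 1792. Total = 2296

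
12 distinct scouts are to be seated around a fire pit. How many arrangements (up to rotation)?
Circular: fix one position, arrange the rest. (12-1)! = 39916800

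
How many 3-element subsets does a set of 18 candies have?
C(18,3) = 18!/(3!×15!) = 816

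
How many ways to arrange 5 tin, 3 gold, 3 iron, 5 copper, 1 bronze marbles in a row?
17! / (5! × 3! × 3! × 5! × 1!) = 686125440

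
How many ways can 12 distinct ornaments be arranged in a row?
12! = 479001600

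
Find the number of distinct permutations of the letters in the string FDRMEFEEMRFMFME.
15! / (2! × 4! × 4! × 4! × 1!) = 47297250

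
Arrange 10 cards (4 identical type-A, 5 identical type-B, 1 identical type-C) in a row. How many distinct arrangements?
10! / (4! × 5! × 1!) = 1260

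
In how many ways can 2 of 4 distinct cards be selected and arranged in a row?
P(4,2) = 4!/(4-2)! = 12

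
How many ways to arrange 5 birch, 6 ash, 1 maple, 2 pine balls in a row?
14! / (5! × 6! × 1! × 2!) = 504504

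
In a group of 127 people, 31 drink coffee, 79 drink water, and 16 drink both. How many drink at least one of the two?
|A∪B| = |A| + |B| - |A∩B| = 31 + 79 - 16 = 94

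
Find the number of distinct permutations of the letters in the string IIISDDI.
7! / (4! × 1! × 2!) = 105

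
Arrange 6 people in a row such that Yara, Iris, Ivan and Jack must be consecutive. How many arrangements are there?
Treat the 4 as one block: (6-4+1)! × 4! = 6 × 24 = 144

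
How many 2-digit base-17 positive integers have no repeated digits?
First digit: 16 choices (nonzero). Then descending: 16 × 16 = 256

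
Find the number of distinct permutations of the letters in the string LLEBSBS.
7! / (2! × 1! × 2! × 2!) = 630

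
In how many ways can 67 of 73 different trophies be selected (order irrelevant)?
C(73,67) = 73!/(67!×6!) = 170230452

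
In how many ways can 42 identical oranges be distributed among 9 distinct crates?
C(42+9-1, 9-1) = C(50, 8) = 536878650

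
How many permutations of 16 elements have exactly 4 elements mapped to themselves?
Choose the 4 fixed points C(16,4) = 1820, derange the rest: !12 = Σ_{j=0}^{12} (-1)^j·12!/j! = 479001600 - 479001600 + 239500800 - 79833600 + 19958400 - 3991680 + 665280 - 95040 + 11880 - 1320 + 132 - 12 + 1 = 176214841. Product = 1820 × 176214841 = 320711010620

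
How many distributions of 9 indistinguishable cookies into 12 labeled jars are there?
C(9+12-1, 12-1) = C(20, 11) = 167960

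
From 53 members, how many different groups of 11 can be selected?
C(53,11) = 53!/(11!×42!) = 76223753060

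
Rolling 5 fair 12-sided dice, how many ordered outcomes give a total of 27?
Coefficient of x^27 in (x + x² + ... + x^12)^5. By inclusion-exclusion on dice exceeding 12: Σ_j (-1)^j C(5,j)·C(27-1-12j, 4) = C(5,0)·C(26,4) - C(5,1)·C(14,4) = 1·14950 - 5·1001 = 9945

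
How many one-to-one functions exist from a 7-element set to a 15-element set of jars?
P(15,7) = 15!/(15-7)! = 32432400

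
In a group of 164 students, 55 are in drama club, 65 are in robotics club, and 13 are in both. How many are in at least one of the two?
|A∪B| = |A| + |B| - |A∩B| = 55 + 65 - 13 = 107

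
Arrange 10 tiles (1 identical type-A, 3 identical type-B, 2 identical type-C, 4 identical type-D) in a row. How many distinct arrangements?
10! / (1! × 3! × 2! × 4!) = 12600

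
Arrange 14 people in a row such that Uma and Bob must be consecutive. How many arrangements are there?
Treat the 2 as one block: (14-2+1)! × 2! = 6227020800 × 2 = 12454041600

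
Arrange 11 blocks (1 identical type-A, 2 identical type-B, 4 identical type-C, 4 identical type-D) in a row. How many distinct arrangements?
11! / (1! × 2! × 4! × 4!) = 34650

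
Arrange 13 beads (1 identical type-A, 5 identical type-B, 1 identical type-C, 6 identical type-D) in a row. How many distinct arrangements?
13! / (1! × 5! × 1! × 6!) = 72072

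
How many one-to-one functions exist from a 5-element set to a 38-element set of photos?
P(38,5) = 38!/(38-5)! = 60233040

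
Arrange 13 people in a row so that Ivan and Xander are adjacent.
Treat as block: (13-1)! × 2! = 479001600 × 2 = 958003200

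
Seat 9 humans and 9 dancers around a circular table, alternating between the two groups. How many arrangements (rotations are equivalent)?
Fix one of the humans: (9-1)! ways for the remaining humans, × 9! ways for the dancers = 40320 × 362880 = 14631321600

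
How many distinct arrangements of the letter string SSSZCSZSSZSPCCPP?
16! / (3! × 3! × 7! × 3!) = 19219200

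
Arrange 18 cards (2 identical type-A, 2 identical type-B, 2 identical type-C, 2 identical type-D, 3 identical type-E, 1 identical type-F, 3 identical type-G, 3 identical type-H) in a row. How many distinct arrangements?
18! / (2! × 2! × 2! × 2! × 3! × 1! × 3! × 3!) = 1852538688000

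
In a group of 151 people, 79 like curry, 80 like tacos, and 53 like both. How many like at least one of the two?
|A∪B| = |A| + |B| - |A∩B| = 79 + 80 - 53 = 106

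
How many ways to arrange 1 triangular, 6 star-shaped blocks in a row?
7! / (1! × 6!) = 7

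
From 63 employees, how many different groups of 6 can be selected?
C(63,6) = 63!/(6!×57!) = 67945521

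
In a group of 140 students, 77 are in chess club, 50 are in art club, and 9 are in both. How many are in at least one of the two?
|A∪B| = |A| + |B| - |A∩B| = 77 + 50 - 9 = 118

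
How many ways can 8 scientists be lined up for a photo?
8! = 40320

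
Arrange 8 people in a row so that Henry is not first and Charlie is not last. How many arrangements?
By inclusion-exclusion: 8! - 2×(8-1)! + (8-2)! = 40320 - 10080 + 720 = 30960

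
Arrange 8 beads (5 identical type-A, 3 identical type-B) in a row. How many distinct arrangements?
8! / (5! × 3!) = 56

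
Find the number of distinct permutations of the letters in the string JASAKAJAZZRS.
12! / (2! × 2! × 4! × 2! × 1! × 1!) = 2494800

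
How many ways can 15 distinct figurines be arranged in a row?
15! = 1307674368000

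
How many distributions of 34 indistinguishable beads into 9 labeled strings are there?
C(34+9-1, 9-1) = C(42, 8) = 118030185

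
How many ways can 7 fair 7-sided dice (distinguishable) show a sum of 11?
Coefficient of x^11 in (x + x² + ... + x^7)^7. By inclusion-exclusion on dice exceeding 7: Σ_j (-1)^j C(7,j)·C(11-1-7j, 6) = C(7,0)·C(10,6) = 1·210 = 210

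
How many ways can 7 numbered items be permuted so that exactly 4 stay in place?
Choose the 4 fixed points C(7,4) = 35, derange the rest: !3 = Σ_{j=0}^{3} (-1)^j·3!/j! = 6 - 6 + 3 - 1 = 2. Product = 35 × 2 = 70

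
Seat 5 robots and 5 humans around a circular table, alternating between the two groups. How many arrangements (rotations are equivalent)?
Fix one of the robots: (5-1)! ways for the remaining robots, × 5! ways for the humans = 24 × 120 = 2880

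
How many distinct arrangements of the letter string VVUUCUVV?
8! / (4! × 1! × 3!) = 280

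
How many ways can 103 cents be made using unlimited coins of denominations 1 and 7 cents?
Coefficient of x^103 in 1/(1-x^1) · 1/(1-x^7). Use j coins of 7 for j = 0..⌊103/7⌋ = 14, the rest in 1s: 14 + 1 = 15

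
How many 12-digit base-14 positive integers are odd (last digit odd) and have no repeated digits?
Last∈{1,3,5,7,9,11,13}. Last=0: 0. Last nonzero: 7×12×P(12,10) = 20118067200. Total = 20118067200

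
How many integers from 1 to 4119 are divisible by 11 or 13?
⌊4119/11⌋ + ⌊4119/13⌋ - ⌊4119/143⌋ = 374 + 316 - 28 = 662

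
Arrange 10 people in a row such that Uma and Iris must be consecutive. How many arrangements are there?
Treat the 2 as one block: (10-2+1)! × 2! = 362880 × 2 = 725760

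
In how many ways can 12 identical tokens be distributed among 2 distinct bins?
C(12+2-1, 2-1) = C(13, 1) = 13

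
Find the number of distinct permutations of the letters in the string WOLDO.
5! / (1! × 1! × 2! × 1!) = 60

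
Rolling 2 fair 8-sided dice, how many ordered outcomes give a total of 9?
Coefficient of x^9 in (x + x² + ... + x^8)^2. By inclusion-exclusion on dice exceeding 8: Σ_j (-1)^j C(2,j)·C(9-1-8j, 1) = C(2,0)·C(8,1) = 1·8 = 8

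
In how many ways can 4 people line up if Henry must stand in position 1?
Fix one position: (4-1)! = 6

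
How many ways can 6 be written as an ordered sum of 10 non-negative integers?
C(6+10-1, 10-1) = C(15, 9) = 5005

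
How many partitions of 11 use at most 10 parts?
By conjugation, equals partitions of 11 into parts ≤ 10. Let r_j(i) = number of partitions of i into parts ≤ j, for i = 0..11. r_1(i) = 1 for all i; r_j(i) = r_{j-1}(i) + r_j(i-j). Rows j = 2..10: ≤2: 1 1 2 2 3 3 4 4 5 5 6 6; ≤3: 1 1 2 3 4 5 7 8 10 12 14 16; ≤4: 1 1 2 3 5 6 9 11 15 18 23 27; ≤5: 1 1 2 3 5 7 10 13 18 23 30 37; ≤6: 1 1 2 3 5 7 11 14 20 26 35 44; ≤7: 1 1 2 3 5 7 11 15 21 28 38 49; ≤8: 1 1 2 3 5 7 11 15 22 29 40 52; ≤9: 1 1 2 3 5 7 11 15 22 30 41 54; ≤10: 1 1 2 3 5 7 11 15 22 30 42 55. r_10(11) = 55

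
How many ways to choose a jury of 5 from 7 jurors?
C(7,5) = 7!/(5!×2!) = 21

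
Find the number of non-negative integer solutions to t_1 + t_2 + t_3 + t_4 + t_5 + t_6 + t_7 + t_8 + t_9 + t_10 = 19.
C(19+10-1, 10-1) = C(28, 9) = 6906900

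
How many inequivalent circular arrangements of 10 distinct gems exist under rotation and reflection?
(10-1)!/2 = 362880/2 = 181440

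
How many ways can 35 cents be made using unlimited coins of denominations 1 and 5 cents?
Coefficient of x^35 in 1/(1-x^1) · 1/(1-x^5). Use j coins of 5 for j = 0..⌊35/5⌋ = 7, the rest in 1s: 7 + 1 = 8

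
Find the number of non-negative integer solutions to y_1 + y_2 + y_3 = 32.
C(32+3-1, 3-1) = C(34, 2) = 561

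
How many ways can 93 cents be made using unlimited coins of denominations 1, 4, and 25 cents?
Coefficient of x^93 in 1/(1-x^1) · 1/(1-x^4) · 1/(1-x^25). Case on j = number of 25-cent coins (j = 0..3); remainder r = 93 - 25j is made from {1,4} in ⌊r/4⌋+1 ways. r = 93, 68, 43, 18 → 24 + 18 + 11 + 5 = 58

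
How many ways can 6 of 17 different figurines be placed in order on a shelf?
P(17,6) = 17!/(17-6)! = 8910720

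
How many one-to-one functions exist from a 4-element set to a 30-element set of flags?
P(30,4) = 30!/(30-4)! = 657720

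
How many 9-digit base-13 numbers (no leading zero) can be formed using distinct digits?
First digit: 12 choices (nonzero). Then descending: 12 × 12 × 11 × 10 × 9 × 8 × 7 × 6 × 5 = 239500800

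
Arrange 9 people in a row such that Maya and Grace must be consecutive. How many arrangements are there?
Treat the 2 as one block: (9-2+1)! × 2! = 40320 × 2 = 80640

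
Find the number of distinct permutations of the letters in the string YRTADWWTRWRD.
12! / (2! × 2! × 3! × 1! × 1! × 3!) = 3326400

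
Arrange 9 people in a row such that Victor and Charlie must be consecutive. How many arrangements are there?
Treat the 2 as one block: (9-2+1)! × 2! = 40320 × 2 = 80640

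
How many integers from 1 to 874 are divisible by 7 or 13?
⌊874/7⌋ + ⌊874/13⌋ - ⌊874/91⌋ = 124 + 67 - 9 = 182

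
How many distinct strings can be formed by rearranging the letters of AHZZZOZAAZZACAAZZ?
17! / (6! × 1! × 8! × 1! × 1!) = 12252240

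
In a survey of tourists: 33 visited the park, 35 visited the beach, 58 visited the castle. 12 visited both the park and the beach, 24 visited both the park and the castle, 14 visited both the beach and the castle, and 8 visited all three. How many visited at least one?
|A∪B∪C| = 33+35+58-12-24-14+8 = 84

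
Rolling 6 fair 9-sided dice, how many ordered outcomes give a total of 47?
Coefficient of x^47 in (x + x² + ... + x^9)^6. By inclusion-exclusion on dice exceeding 9: Σ_j (-1)^j C(6,j)·C(47-1-9j, 5) = C(6,0)·C(46,5) - C(6,1)·C(37,5) + C(6,2)·C(28,5) - C(6,3)·C(19,5) + C(6,4)·C(10,5) = 1·1370754 - 6·435897 + 15·98280 - 20·11628 + 15·252 = 792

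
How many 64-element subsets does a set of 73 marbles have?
C(73,64) = 73!/(64!×9!) = 97082021465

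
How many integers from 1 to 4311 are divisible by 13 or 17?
⌊4311/13⌋ + ⌊4311/17⌋ - ⌊4311/221⌋ = 331 + 253 - 19 = 565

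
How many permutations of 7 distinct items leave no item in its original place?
!7 = Σ_{j=0}^{7} (-1)^j·7!/j! = 5040 - 5040 + 2520 - 840 + 210 - 42 + 7 - 1 = 1854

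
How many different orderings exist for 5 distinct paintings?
5! = 120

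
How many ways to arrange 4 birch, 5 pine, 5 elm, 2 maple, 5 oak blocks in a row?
21! / (4! × 5! × 5! × 2! × 5!) = 615969113760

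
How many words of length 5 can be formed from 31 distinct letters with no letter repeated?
P(31,5) = 31!/(31-5)! = 20389320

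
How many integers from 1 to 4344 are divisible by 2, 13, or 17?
⌊4344/2⌋+⌊4344/13⌋+⌊4344/17⌋ - ⌊4344/26⌋-⌊4344/34⌋-⌊4344/221⌋ + ⌊4344/442⌋ = 2172+334+255 - 167-127-19 + 9 = 2457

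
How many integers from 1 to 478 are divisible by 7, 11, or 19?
⌊478/7⌋+⌊478/11⌋+⌊478/19⌋ - ⌊478/77⌋-⌊478/133⌋-⌊478/209⌋ + ⌊478/1463⌋ = 68+43+25 - 6-3-2 + 0 = 125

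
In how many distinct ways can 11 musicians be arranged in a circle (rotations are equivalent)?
Circular: fix one position, arrange the rest. (11-1)! = 3628800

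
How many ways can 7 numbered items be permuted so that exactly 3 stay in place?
Choose the 3 fixed points C(7,3) = 35, derange the rest: !4 = Σ_{j=0}^{4} (-1)^j·4!/j! = 24 - 24 + 12 - 4 + 1 = 9. Product = 35 × 9 = 315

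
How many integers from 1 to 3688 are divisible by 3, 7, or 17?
⌊3688/3⌋+⌊3688/7⌋+⌊3688/17⌋ - ⌊3688/21⌋-⌊3688/51⌋-⌊3688/119⌋ + ⌊3688/357⌋ = 1229+526+216 - 175-72-30 + 10 = 1704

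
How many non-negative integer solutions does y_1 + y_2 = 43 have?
C(43+2-1, 2-1) = C(44, 1) = 44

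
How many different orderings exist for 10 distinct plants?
10! = 3628800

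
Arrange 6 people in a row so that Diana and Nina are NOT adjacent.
Total - adjacent = 6! - (6-1)!×2 = 720 - 240 = 480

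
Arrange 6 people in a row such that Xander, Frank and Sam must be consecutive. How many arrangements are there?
Treat the 3 as one block: (6-3+1)! × 3! = 24 × 6 = 144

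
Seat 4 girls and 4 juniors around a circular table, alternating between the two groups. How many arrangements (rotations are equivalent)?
Fix one of the girls: (4-1)! ways for the remaining girls, × 4! ways for the juniors = 6 × 24 = 144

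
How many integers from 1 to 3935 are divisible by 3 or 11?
⌊3935/3⌋ + ⌊3935/11⌋ - ⌊3935/33⌋ = 1311 + 357 - 119 = 1549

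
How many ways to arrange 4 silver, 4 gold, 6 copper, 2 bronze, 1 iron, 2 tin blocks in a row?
19! / (4! × 4! × 6! × 2! × 1! × 2!) = 73329656400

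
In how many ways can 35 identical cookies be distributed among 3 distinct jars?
C(35+3-1, 3-1) = C(37, 2) = 666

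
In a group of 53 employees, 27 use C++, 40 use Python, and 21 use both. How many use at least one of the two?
|A∪B| = |A| + |B| - |A∩B| = 27 + 40 - 21 = 46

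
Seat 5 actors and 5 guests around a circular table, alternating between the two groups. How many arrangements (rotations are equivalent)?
Fix one of the actors: (5-1)! ways for the remaining actors, × 5! ways for the guests = 24 × 120 = 2880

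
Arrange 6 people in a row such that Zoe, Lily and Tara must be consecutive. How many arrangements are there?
Treat the 3 as one block: (6-3+1)! × 3! = 24 × 6 = 144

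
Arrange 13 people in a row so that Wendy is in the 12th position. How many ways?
Fix one position: (13-1)! = 479001600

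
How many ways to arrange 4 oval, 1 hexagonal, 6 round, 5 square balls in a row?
16! / (4! × 1! × 6! × 5!) = 10090080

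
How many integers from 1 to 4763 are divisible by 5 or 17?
⌊4763/5⌋ + ⌊4763/17⌋ - ⌊4763/85⌋ = 952 + 280 - 56 = 1176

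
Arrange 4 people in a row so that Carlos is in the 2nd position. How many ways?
Fix one position: (4-1)! = 6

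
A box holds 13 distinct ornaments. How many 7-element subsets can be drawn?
C(13,7) = 13!/(7!×6!) = 1716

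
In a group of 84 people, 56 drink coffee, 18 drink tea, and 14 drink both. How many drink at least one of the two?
|A∪B| = |A| + |B| - |A∩B| = 56 + 18 - 14 = 60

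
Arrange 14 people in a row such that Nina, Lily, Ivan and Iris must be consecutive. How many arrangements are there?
Treat the 4 as one block: (14-4+1)! × 4! = 39916800 × 24 = 958003200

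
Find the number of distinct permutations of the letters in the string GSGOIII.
7! / (2! × 1! × 3! × 1!) = 420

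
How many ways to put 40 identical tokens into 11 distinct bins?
C(40+11-1, 11-1) = C(50, 10) = 10272278170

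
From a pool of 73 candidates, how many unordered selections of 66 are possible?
C(73,66) = 73!/(66!×7!) = 1629348612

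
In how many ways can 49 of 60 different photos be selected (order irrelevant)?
C(60,49) = 60!/(49!×11!) = 342700125300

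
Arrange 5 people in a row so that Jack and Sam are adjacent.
Treat as block: (5-1)! × 2! = 24 × 2 = 48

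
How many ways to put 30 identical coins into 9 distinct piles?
C(30+9-1, 9-1) = C(38, 8) = 48903492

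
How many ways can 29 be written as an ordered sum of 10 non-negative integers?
C(29+10-1, 10-1) = C(38, 9) = 163011640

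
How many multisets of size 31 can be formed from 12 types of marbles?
C(31+12-1, 12-1) = C(42, 11) = 4280561376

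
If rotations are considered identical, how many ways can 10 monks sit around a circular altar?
Circular: fix one position, arrange the rest. (10-1)! = 362880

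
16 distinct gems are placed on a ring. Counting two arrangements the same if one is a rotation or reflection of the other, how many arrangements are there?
(16-1)!/2 = 1307674368000/2 = 653837184000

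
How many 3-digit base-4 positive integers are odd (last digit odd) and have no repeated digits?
Last∈{1,3}. Last=0: 0. Last nonzero: 2×2×P(2,1) = 8. Total = 8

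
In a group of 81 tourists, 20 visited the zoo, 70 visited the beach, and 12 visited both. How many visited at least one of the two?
|A∪B| = |A| + |B| - |A∩B| = 20 + 70 - 12 = 78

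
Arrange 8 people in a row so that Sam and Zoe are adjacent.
Treat as block: (8-1)! × 2! = 5040 × 2 = 10080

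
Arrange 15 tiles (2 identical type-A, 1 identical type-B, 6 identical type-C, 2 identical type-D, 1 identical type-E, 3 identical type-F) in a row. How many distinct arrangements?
15! / (2! × 1! × 6! × 2! × 1! × 3!) = 75675600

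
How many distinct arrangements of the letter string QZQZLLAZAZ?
10! / (2! × 4! × 2! × 2!) = 18900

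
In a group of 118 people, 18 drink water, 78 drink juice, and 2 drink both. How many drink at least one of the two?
|A∪B| = |A| + |B| - |A∩B| = 18 + 78 - 2 = 94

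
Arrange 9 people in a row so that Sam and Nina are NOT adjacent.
Total - adjacent = 9! - (9-1)!×2 = 362880 - 80640 = 282240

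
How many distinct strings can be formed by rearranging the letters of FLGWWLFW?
8! / (2! × 2! × 3! × 1!) = 1680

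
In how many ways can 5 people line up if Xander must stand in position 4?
Fix one position: (5-1)! = 24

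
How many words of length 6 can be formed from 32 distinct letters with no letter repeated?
P(32,6) = 32!/(32-6)! = 652458240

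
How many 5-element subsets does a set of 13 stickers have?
C(13,5) = 13!/(5!×8!) = 1287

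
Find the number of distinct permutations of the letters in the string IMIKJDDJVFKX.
12! / (1! × 2! × 1! × 1! × 2! × 1! × 2! × 2!) = 29937600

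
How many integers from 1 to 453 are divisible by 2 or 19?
⌊453/2⌋ + ⌊453/19⌋ - ⌊453/38⌋ = 226 + 23 - 11 = 238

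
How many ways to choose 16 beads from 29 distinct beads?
C(29,16) = 29!/(16!×13!) = 67863915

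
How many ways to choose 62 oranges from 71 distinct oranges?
C(71,62) = 71!/(62!×9!) = 74473879480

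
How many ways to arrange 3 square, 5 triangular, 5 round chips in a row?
13! / (3! × 5! × 5!) = 72072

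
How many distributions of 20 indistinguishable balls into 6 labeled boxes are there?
C(20+6-1, 6-1) = C(25, 5) = 53130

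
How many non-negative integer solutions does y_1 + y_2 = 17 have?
C(17+2-1, 2-1) = C(18, 1) = 18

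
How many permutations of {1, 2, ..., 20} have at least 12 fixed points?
Exactly j fixed points: C(20,j)·!(20-j); sum over j ≥ 12 (derangement numbers via !m = (m-1)·(!(m-1) + !(m-2)): !0..!8 = 1, 0, 1, 2, 9, 44, 265, 1854, 14833). Σ_{j=12}^{20} C(20,j)·!(20-j) = C(20,12)·!8 + C(20,13)·!7 + C(20,14)·!6 + C(20,15)·!5 + C(20,16)·!4 + C(20,17)·!3 + C(20,18)·!2 + C(20,19)·!1 + C(20,20)·!0 = 125970·14833 + 77520·1854 + 38760·265 + 15504·44 + 4845·9 + 1140·2 + 190·1 + 20·0 + 1·1 = 2023234742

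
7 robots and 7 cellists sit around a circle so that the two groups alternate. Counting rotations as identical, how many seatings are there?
Fix one of the robots: (7-1)! ways for the remaining robots, × 7! ways for the cellists = 720 × 5040 = 3628800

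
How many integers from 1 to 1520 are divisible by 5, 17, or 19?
⌊1520/5⌋+⌊1520/17⌋+⌊1520/19⌋ - ⌊1520/85⌋-⌊1520/95⌋-⌊1520/323⌋ + ⌊1520/1615⌋ = 304+89+80 - 17-16-4 + 0 = 436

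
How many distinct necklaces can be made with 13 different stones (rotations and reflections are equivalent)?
(13-1)!/2 = 479001600/2 = 239500800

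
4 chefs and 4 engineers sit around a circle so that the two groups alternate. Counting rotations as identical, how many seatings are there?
Fix one of the chefs: (4-1)! ways for the remaining chefs, × 4! ways for the engineers = 6 × 24 = 144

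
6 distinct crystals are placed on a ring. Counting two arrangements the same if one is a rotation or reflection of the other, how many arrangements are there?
(6-1)!/2 = 120/2 = 60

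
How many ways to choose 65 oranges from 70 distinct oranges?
C(70,65) = 70!/(65!×5!) = 12103014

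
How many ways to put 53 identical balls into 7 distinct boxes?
C(53+7-1, 7-1) = C(59, 6) = 45057474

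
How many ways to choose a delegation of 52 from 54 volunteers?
C(54,52) = 54!/(52!×2!) = 1431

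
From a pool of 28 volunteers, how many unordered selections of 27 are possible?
C(28,27) = 28!/(27!×1!) = 28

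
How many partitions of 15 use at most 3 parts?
By conjugation, equals partitions of 15 into parts ≤ 3. Let r_j(i) = number of partitions of i into parts ≤ j, for i = 0..15. r_1(i) = 1 for all i; r_j(i) = r_{j-1}(i) + r_j(i-j). Rows j = 2..3: ≤2: 1 1 2 2 3 3 4 4 5 5 6 6 7 7 8 8; ≤3: 1 1 2 3 4 5 7 8 10 12 14 16 19 21 24 27. r_3(15) = 27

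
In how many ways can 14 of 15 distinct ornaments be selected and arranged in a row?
P(15,14) = 15!/(15-14)! = 1307674368000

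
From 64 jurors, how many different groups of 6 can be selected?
C(64,6) = 64!/(6!×58!) = 74974368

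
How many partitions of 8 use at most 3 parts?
By conjugation, equals partitions of 8 into parts ≤ 3. Let r_j(i) = number of partitions of i into parts ≤ j, for i = 0..8. r_1(i) = 1 for all i; r_j(i) = r_{j-1}(i) + r_j(i-j). Rows j = 2..3: ≤2: 1 1 2 2 3 3 4 4 5; ≤3: 1 1 2 3 4 5 7 8 10. r_3(8) = 10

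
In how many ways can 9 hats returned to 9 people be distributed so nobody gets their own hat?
!9 = Σ_{j=0}^{9} (-1)^j·9!/j! = 362880 - 362880 + 181440 - 60480 + 15120 - 3024 + 504 - 72 + 9 - 1 = 133496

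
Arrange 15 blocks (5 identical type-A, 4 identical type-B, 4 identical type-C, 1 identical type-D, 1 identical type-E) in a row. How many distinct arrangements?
15! / (5! × 4! × 4! × 1! × 1!) = 18918900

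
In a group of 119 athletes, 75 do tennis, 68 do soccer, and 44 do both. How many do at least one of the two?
|A∪B| = |A| + |B| - |A∩B| = 75 + 68 - 44 = 99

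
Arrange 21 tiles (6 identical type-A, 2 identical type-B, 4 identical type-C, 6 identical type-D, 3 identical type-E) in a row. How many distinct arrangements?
21! / (6! × 2! × 4! × 6! × 3!) = 342205063200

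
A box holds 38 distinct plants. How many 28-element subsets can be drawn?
C(38,28) = 38!/(28!×10!) = 472733756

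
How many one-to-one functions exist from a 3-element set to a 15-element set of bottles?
P(15,3) = 15!/(15-3)! = 2730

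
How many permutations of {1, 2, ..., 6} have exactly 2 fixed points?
Choose the 2 fixed points C(6,2) = 15, derange the rest: !4 = Σ_{j=0}^{4} (-1)^j·4!/j! = 24 - 24 + 12 - 4 + 1 = 9. Product = 15 × 9 = 135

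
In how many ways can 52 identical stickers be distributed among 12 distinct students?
C(52+12-1, 12-1) = C(63, 11) = 615790256823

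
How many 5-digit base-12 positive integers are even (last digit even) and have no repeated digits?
Last∈{0,2,4,6,8,10}. Last=0: 7920. Last nonzero: 5×10×P(10,3) = 36000. Total = 43920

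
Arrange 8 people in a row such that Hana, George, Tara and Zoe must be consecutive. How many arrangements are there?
Treat the 4 as one block: (8-4+1)! × 4! = 120 × 24 = 2880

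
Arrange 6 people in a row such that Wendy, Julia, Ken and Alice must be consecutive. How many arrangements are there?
Treat the 4 as one block: (6-4+1)! × 4! = 6 × 24 = 144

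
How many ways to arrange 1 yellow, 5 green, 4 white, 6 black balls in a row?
16! / (1! × 5! × 4! × 6!) = 10090080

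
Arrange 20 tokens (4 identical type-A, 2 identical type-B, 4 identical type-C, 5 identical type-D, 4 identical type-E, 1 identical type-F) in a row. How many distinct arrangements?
20! / (4! × 2! × 4! × 5! × 4! × 1!) = 733296564000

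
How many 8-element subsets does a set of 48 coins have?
C(48,8) = 48!/(8!×40!) = 377348994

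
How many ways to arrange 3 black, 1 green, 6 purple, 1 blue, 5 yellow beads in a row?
16! / (3! × 1! × 6! × 1! × 5!) = 40360320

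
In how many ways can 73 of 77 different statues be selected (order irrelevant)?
C(77,73) = 77!/(73!×4!) = 1353275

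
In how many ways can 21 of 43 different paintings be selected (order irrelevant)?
C(43,21) = 43!/(21!×22!) = 1052049481860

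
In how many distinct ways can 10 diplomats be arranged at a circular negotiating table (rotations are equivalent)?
Circular: fix one position, arrange the rest. (10-1)! = 362880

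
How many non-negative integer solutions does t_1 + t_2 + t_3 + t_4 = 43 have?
C(43+4-1, 4-1) = C(46, 3) = 15180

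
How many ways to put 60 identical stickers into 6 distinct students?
C(60+6-1, 6-1) = C(65, 5) = 8259888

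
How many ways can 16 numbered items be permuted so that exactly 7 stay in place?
Choose the 7 fixed points C(16,7) = 11440, derange the rest: !9 = Σ_{j=0}^{9} (-1)^j·9!/j! = 362880 - 362880 + 181440 - 60480 + 15120 - 3024 + 504 - 72 + 9 - 1 = 133496. Product = 11440 × 133496 = 1527194240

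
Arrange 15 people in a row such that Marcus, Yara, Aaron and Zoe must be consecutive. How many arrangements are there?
Treat the 4 as one block: (15-4+1)! × 4! = 479001600 × 24 = 11496038400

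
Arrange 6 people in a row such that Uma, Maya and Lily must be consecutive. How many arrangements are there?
Treat the 3 as one block: (6-3+1)! × 3! = 24 × 6 = 144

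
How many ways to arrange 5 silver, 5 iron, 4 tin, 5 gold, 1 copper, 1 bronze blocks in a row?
21! / (5! × 5! × 4! × 5! × 1! × 1!) = 1231938227520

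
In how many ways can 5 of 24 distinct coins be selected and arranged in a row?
P(24,5) = 24!/(24-5)! = 5100480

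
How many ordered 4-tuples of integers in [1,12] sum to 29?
Coefficient of x^29 in (x + x² + ... + x^12)^4. By inclusion-exclusion on dice exceeding 12: Σ_j (-1)^j C(4,j)·C(29-1-12j, 3) = C(4,0)·C(28,3) - C(4,1)·C(16,3) + C(4,2)·C(4,3) = 1·3276 - 4·560 + 6·4 = 1060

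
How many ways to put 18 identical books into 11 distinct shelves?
C(18+11-1, 11-1) = C(28, 10) = 13123110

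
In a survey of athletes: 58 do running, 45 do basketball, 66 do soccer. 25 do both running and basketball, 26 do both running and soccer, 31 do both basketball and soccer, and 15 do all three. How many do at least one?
|A∪B∪C| = 58+45+66-25-26-31+15 = 102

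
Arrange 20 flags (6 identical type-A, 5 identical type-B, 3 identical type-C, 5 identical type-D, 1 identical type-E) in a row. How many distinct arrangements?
20! / (6! × 5! × 3! × 5! × 1!) = 39109150080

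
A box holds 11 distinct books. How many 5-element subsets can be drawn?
C(11,5) = 11!/(5!×6!) = 462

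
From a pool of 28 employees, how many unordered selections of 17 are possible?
C(28,17) = 28!/(17!×11!) = 21474180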